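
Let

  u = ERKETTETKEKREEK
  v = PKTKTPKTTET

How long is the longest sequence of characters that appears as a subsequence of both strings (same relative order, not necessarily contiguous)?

Pick K at u[3]=v[7]; then T at u[5]=v[8]; then T at u[6]=v[9]; then E at u[7]=v[10]; then T at u[8]=v[11]; all 5 characters appear in both, in order. dp[15][11] = 5 confirms this is the maximum.

5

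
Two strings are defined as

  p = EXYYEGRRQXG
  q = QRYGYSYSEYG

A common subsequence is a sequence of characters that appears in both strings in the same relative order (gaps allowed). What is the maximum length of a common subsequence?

4

Let dp[i][j] be the LCS length of the first i characters of p and the first j characters of q. dp[i][j] = dp[i-1][j-1]+1 when the i-th and j-th characters match, else max(dp[i-1][j], dp[i][j-1]).
    ·  Q  R  Y  G  Y  S  Y  S  E  Y  G
 ·  0  0  0  0  0  0  0  0  0  0  0  0
 E  0  0  0  0  0  0  0  0  0  1  1  1
 X  0  0  0  0  0  0  0  0  0  1  1  1
 Y  0  0  0  1  1  1  1  1  1  1  2  2
 Y  0  0  0  1  1  2  2  2  2  2  2  2
 E  0  0  0  1  1  2  2  2  2  3  3  3
 G  0  0  0  1  2  2  2  2  2  3  3  4
 R  0  0  1  1  2  2  2  2  2  3  3  4
 R  0  0  1  1  2  2  2  2  2  3  3  4
 Q  0  1  1  1  2  2  2  2  2  3  3  4
 X  0  1  1  1  2  2  2  2  2  3  3  4
 G  0  1  1  1  2  2  2  2  2  3  3  4
dp[11][11] = 4. One LCS (by backtracking along matches): YYEG.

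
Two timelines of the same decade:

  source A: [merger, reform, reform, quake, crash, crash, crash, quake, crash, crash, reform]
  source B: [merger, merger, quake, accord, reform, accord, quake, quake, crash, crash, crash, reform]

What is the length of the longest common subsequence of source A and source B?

7

Taking merger (source A #1, source B #2) → reform (source A #2, source B #5) → quake (source A #4, source B #8) → crash (source A #7, source B #9) → crash (source A #9, source B #10) → crash (source A #10, source B #11) → reform (source A #11, source B #12) gives a common subsequence of length 7. dp[11][12] = 7 confirms this is the maximum.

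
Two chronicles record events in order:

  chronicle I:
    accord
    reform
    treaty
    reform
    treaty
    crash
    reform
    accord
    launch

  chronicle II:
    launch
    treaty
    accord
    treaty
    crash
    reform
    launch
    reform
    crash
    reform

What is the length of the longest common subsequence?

5

One common subsequence of length 5: accord (chronicle I #1, chronicle II #3) → reform (chronicle I #2, chronicle II #6) → reform (chronicle I #4, chronicle II #8) → crash (chronicle I #6, chronicle II #9) → reform (chronicle I #7, chronicle II #10), and the DP table's final entry dp[9][10] is also 5, so no common subsequence is longer.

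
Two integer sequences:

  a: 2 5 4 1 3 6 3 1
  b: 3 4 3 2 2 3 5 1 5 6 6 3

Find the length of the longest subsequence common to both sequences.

One common subsequence of length 5: 2 (a #1, b #5) → 5 (a #2, b #7) → 1 (a #4, b #8) → 6 (a #6, b #11) → 3 (a #7, b #12), and the DP table's final entry dp[8][12] is also 5, so no common subsequence is longer.

5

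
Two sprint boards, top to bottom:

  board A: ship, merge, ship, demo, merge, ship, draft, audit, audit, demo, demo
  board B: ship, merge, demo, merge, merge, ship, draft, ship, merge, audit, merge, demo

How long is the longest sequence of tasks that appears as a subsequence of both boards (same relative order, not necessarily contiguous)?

Match ship at board A[1]=board B[1] → merge at board A[2]=board B[2] → demo at board A[4]=board B[3] → merge at board A[5]=board B[5] → ship at board A[6]=board B[6] → draft at board A[7]=board B[7] → audit at board A[8]=board B[10] → demo at board A[11]=board B[12] — 8 tasks in the same relative order in both. dp[11][12] = 8 confirms this is the maximum.

8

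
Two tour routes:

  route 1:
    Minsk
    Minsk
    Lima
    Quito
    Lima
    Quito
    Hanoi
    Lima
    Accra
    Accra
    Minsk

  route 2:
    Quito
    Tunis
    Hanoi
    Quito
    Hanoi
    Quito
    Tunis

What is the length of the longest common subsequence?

3

Match Quito (route 1 #4, route 2 #1), Quito (route 1 #6, route 2 #4), Hanoi (route 1 #7, route 2 #5) — 3 stops in the same relative order in both. The LCS DP gives dp[11][7] = 3, so this is optimal.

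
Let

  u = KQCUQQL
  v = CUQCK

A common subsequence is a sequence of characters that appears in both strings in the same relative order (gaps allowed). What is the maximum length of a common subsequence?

Pick C at u[3]=v[1]; then U at u[4]=v[2]; then Q at u[5]=v[3]; all 3 characters appear in both, in order, and the DP table's final entry dp[7][5] is also 3, so no common subsequence is longer.

3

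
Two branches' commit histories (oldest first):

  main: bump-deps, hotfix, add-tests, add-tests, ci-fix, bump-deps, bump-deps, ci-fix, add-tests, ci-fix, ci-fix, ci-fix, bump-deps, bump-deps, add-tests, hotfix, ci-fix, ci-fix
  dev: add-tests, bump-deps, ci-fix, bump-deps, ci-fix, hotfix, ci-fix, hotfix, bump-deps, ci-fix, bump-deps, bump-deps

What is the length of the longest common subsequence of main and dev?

One common subsequence of length 8: bump-deps at main[1]=dev[2], ci-fix at main[5]=dev[3], bump-deps at main[7]=dev[4], ci-fix at main[8]=dev[5], ci-fix at main[10]=dev[7], ci-fix at main[12]=dev[10], bump-deps at main[13]=dev[11], bump-deps at main[14]=dev[12]. The LCS DP gives dp[18][12] = 8, so this is optimal.

8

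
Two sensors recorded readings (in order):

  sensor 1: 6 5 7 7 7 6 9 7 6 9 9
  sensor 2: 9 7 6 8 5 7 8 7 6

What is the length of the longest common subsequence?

Taking 6 [1,3]; then 5 [2,5]; then 7 [3,6]; then 7 [8,8]; then 6 [9,9] gives a common subsequence of length 5. The LCS DP gives dp[11][9] = 5, so this is optimal.

5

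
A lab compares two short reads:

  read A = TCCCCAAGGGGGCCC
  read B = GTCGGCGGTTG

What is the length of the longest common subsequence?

7

Pick T (read A #1, read B #2), then C (read A #5, read B #3), then G (read A #8, read B #4), then G (read A #9, read B #5), then G (read A #10, read B #7), then G (read A #11, read B #8), then G (read A #12, read B #11); all 7 bases appear in both, in order. Since dp[15][11] = 7, nothing longer is possible.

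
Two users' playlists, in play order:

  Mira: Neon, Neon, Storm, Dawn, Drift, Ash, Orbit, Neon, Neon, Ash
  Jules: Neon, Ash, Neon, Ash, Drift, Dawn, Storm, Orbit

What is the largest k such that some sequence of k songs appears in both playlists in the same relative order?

One common subsequence of length 4: Neon (Mira #1, Jules #1) → Neon (Mira #2, Jules #3) → Storm (Mira #3, Jules #7) → Orbit (Mira #7, Jules #8). dp[10][8] = 4 confirms this is the maximum.

4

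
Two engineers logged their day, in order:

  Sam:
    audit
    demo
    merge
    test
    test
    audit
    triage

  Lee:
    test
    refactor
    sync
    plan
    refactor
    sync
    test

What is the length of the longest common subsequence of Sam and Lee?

2

One common subsequence of length 2: test [4,1] → test [5,7]. The LCS DP gives dp[7][7] = 2, so this is optimal.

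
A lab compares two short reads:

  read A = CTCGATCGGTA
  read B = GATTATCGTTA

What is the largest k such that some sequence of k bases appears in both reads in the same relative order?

7

Taking T [2,4], A [5,5], T [6,6], C [7,7], G [8,8], T [10,10], A [11,11] gives a common subsequence of length 7. The LCS DP gives dp[11][11] = 7, so this is optimal.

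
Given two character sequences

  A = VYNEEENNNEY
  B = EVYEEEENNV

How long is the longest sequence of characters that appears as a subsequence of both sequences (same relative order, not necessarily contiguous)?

Match V [1,2] → Y [2,3] → E [4,5] → E [5,6] → E [6,7] → N [7,8] → N [8,9] — 7 characters in the same relative order in both, and the DP table's final entry dp[11][10] is also 7, so no common subsequence is longer.

7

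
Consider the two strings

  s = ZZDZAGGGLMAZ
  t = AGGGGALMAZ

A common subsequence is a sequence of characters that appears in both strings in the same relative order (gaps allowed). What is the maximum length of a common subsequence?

8

Taking A (s #5, t #1), G (s #6, t #3), G (s #7, t #4), G (s #8, t #5), L (s #9, t #7), M (s #10, t #8), A (s #11, t #9), Z (s #12, t #10) gives a common subsequence of length 8. The LCS DP gives dp[12][10] = 8, so this is optimal.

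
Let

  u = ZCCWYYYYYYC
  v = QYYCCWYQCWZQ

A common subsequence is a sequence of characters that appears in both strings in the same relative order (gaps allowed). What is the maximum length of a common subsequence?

Taking C (u #2, v #4) → C (u #3, v #5) → W (u #4, v #6) → Y (u #5, v #7) → C (u #11, v #9) gives a common subsequence of length 5, and the DP table's final entry dp[11][12] is also 5, so no common subsequence is longer.

5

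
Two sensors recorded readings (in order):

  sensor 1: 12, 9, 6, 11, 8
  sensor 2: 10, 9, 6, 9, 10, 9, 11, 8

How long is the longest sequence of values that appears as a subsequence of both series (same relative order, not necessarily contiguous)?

4

Taking 9 [2,2], then 6 [3,3], then 11 [4,7], then 8 [5,8] gives a common subsequence of length 4, and the DP table's final entry dp[5][8] is also 4, so no common subsequence is longer.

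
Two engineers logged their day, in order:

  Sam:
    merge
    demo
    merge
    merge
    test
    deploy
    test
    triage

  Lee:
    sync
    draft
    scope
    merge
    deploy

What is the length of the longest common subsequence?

Taking merge at Sam[4]=Lee[4], deploy at Sam[6]=Lee[5] gives a common subsequence of length 2. dp[8][5] = 2 confirms this is the maximum.

2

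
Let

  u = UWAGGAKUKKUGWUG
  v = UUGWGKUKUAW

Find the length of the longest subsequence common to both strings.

Pick U (u #1, v #2); then W (u #2, v #4); then G (u #5, v #5); then K (u #7, v #6); then U (u #8, v #7); then K (u #10, v #8); then U (u #11, v #9); then W (u #13, v #11); all 8 characters appear in both, in order. The LCS DP gives dp[15][11] = 8, so this is optimal.

8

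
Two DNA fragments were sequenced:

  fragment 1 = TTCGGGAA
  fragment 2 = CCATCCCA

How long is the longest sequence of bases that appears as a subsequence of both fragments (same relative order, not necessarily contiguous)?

Let dp[i][j] be the LCS length of the first i bases of fragment 1 and the first j bases of fragment 2. dp[i][j] = dp[i-1][j-1]+1 when the i-th and j-th bases match, else max(dp[i-1][j], dp[i][j-1]).
    ·  C  C  A  T  C  C  C  A
 ·  0  0  0  0  0  0  0  0  0
 T  0  0  0  0  1  1  1  1  1
 T  0  0  0  0  1  1  1  1  1
 C  0  1  1  1  1  2  2  2  2
 G  0  1  1  1  1  2  2  2  2
 G  0  1  1  1  1  2  2  2  2
 G  0  1  1  1  1  2  2  2  2
 A  0  1  1  2  2  2  2  2  3
 A  0  1  1  2  2  2  2  2  3
dp[8][8] = 3. One LCS (by backtracking along matches): TCA.

3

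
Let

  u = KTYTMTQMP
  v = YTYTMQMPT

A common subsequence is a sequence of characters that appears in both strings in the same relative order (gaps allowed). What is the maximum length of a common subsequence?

Let dp[i][j] be the LCS length of the first i characters of u and the first j characters of v. dp[i][j] = dp[i-1][j-1]+1 when the i-th and j-th characters match, else max(dp[i-1][j], dp[i][j-1]).
    ·  Y  T  Y  T  M  Q  M  P  T
 ·  0  0  0  0  0  0  0  0  0  0
 K  0  0  0  0  0  0  0  0  0  0
 T  0  0  1  1  1  1  1  1  1  1
 Y  0  1  1  2  2  2  2  2  2  2
 T  0  1  2  2  3  3  3  3  3  3
 M  0  1  2  2  3  4  4  4  4  4
 T  0  1  2  2  3  4  4  4  4  5
 Q  0  1  2  2  3  4  5  5  5  5
 M  0  1  2  2  3  4  5  6  6  6
 P  0  1  2  2  3  4  5  6  7  7
dp[9][9] = 7. One LCS (by backtracking along matches): TYTMQMP.

7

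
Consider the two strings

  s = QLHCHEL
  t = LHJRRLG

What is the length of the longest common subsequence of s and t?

3

Let dp[i][j] be the LCS length of the first i characters of s and the first j characters of t. dp[i][j] = dp[i-1][j-1]+1 when the i-th and j-th characters match, else max(dp[i-1][j], dp[i][j-1]).
    ·  L  H  J  R  R  L  G
 ·  0  0  0  0  0  0  0  0
 Q  0  0  0  0  0  0  0  0
 L  0  1  1  1  1  1  1  1
 H  0  1  2  2  2  2  2  2
 C  0  1  2  2  2  2  2  2
 H  0  1  2  2  2  2  2  2
 E  0  1  2  2  2  2  2  2
 L  0  1  2  2  2  2  3  3
dp[7][7] = 3. One LCS (by backtracking along matches): LHL.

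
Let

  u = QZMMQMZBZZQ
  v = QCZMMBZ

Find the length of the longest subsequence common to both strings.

6

Let dp[i][j] be the LCS length of the first i characters of u and the first j characters of v. dp[i][j] = dp[i-1][j-1]+1 when the i-th and j-th characters match, else max(dp[i-1][j], dp[i][j-1]).
    ·  Q  C  Z  M  M  B  Z
 ·  0  0  0  0  0  0  0  0
 Q  0  1  1  1  1  1  1  1
 Z  0  1  1  2  2  2  2  2
 M  0  1  1  2  3  3  3  3
 M  0  1  1  2  3  4  4  4
 Q  0  1  1  2  3  4  4  4
 M  0  1  1  2  3  4  4  4
 Z  0  1  1  2  3  4  4  5
 B  0  1  1  2  3  4  5  5
 Z  0  1  1  2  3  4  5  6
 Z  0  1  1  2  3  4  5  6
 Q  0  1  1  2  3  4  5  6
dp[11][7] = 6. One LCS (by backtracking along matches): QZMMBZ.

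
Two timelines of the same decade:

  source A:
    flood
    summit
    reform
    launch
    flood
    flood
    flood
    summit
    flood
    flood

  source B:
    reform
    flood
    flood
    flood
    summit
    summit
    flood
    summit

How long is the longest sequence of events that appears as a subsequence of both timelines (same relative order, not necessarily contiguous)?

Pick reform (source A #3, source B #1); then flood (source A #5, source B #2); then flood (source A #6, source B #3); then flood (source A #7, source B #4); then summit (source A #8, source B #6); then flood (source A #9, source B #7); all 6 events appear in both, in order. dp[10][8] = 6 confirms this is the maximum.

6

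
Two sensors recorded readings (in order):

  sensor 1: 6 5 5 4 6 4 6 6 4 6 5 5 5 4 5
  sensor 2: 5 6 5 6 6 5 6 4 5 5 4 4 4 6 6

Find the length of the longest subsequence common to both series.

9

Match 6 (sensor 1 #1, sensor 2 #2), then 5 (sensor 1 #3, sensor 2 #3), then 6 (sensor 1 #5, sensor 2 #4), then 6 (sensor 1 #7, sensor 2 #5), then 6 (sensor 1 #8, sensor 2 #7), then 4 (sensor 1 #9, sensor 2 #8), then 5 (sensor 1 #11, sensor 2 #9), then 5 (sensor 1 #12, sensor 2 #10), then 4 (sensor 1 #14, sensor 2 #13) — 9 values in the same relative order in both. Since dp[15][15] = 9, nothing longer is possible.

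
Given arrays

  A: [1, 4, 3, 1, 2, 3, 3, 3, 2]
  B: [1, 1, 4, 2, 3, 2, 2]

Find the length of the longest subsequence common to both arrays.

Taking 1 at A[1]=B[2]; then 4 at A[2]=B[3]; then 3 at A[3]=B[5]; then 2 at A[5]=B[6]; then 2 at A[9]=B[7] gives a common subsequence of length 5. dp[9][7] = 5 confirms this is the maximum.

5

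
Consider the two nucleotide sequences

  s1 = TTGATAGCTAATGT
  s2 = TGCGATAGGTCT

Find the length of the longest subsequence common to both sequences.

Pick T [1,1], then G [3,4], then A [4,5], then T [5,6], then A [6,7], then G [7,9], then C [8,11], then T [14,12]; all 8 bases appear in both, in order. dp[14][12] = 8 confirms this is the maximum.

8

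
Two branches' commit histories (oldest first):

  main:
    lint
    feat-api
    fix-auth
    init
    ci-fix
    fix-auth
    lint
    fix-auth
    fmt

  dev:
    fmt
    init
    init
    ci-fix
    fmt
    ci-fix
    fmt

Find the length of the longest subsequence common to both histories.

3

One common subsequence of length 3: init (main #4, dev #3), ci-fix (main #5, dev #6), fmt (main #9, dev #7). Since dp[9][7] = 3, nothing longer is possible.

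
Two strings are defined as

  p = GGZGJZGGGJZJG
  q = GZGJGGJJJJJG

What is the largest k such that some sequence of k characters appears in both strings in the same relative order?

9

Taking G at p[2]=q[1] → Z at p[3]=q[2] → G at p[4]=q[3] → J at p[5]=q[4] → G at p[7]=q[5] → G at p[8]=q[6] → J at p[10]=q[10] → J at p[12]=q[11] → G at p[13]=q[12] gives a common subsequence of length 9. dp[13][12] = 9 confirms this is the maximum.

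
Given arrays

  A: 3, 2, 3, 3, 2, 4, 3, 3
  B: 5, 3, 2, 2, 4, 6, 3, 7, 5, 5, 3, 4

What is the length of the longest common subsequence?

6

One common subsequence of length 6: 3 (A #1, B #2), 2 (A #2, B #3), 2 (A #5, B #4), 4 (A #6, B #5), 3 (A #7, B #7), 3 (A #8, B #11). dp[8][12] = 6 confirms this is the maximum.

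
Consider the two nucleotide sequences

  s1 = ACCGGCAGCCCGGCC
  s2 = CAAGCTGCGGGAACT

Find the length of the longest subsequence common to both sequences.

8

Taking A at s1[1]=s2[3]; then C at s1[2]=s2[5]; then G at s1[5]=s2[7]; then C at s1[6]=s2[8]; then G at s1[8]=s2[9]; then G at s1[12]=s2[10]; then G at s1[13]=s2[11]; then C at s1[14]=s2[14] gives a common subsequence of length 8. The LCS DP gives dp[15][15] = 8, so this is optimal.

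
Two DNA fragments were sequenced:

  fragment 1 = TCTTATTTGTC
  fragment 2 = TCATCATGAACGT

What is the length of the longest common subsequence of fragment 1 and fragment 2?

One common subsequence of length 7: T [1,1] → C [2,2] → T [3,4] → T [4,7] → A [5,10] → G [9,12] → T [10,13]. Since dp[11][13] = 7, nothing longer is possible.

7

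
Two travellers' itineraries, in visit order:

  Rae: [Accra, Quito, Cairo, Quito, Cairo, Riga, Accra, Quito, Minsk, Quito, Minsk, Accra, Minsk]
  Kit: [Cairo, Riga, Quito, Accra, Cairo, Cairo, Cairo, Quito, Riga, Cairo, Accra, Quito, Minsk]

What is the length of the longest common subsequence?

7

Taking Accra (Rae #1, Kit #4), Cairo (Rae #3, Kit #7), Quito (Rae #4, Kit #8), Cairo (Rae #5, Kit #10), Accra (Rae #7, Kit #11), Quito (Rae #10, Kit #12), Minsk (Rae #13, Kit #13) gives a common subsequence of length 7, and the DP table's final entry dp[13][13] is also 7, so no common subsequence is longer.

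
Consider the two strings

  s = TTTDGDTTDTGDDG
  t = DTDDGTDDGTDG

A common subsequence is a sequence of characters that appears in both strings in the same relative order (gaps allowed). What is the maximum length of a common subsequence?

Pick T at s[1]=t[2]; then D at s[4]=t[4]; then G at s[5]=t[5]; then D at s[6]=t[7]; then D at s[9]=t[8]; then T at s[10]=t[10]; then D at s[13]=t[11]; then G at s[14]=t[12]; all 8 characters appear in both, in order, and the DP table's final entry dp[14][12] is also 8, so no common subsequence is longer.

8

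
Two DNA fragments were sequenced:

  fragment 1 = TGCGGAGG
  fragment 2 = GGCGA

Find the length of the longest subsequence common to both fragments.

Let dp[i][j] be the LCS length of the first i bases of fragment 1 and the first j bases of fragment 2. dp[i][j] = dp[i-1][j-1]+1 when the i-th and j-th bases match, else max(dp[i-1][j], dp[i][j-1]).
    ·  G  G  C  G  A
 ·  0  0  0  0  0  0
 T  0  0  0  0  0  0
 G  0  1  1  1  1  1
 C  0  1  1  2  2  2
 G  0  1  2  2  3  3
 G  0  1  2  2  3  3
 A  0  1  2  2  3  4
 G  0  1  2  2  3  4
 G  0  1  2  2  3  4
dp[8][5] = 4. One LCS (by backtracking along matches): GCGA.

4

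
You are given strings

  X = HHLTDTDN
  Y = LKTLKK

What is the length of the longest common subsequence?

Match L (X #3, Y #1) → T (X #4, Y #3) — 2 characters in the same relative order in both, and the DP table's final entry dp[8][6] is also 2, so no common subsequence is longer.

2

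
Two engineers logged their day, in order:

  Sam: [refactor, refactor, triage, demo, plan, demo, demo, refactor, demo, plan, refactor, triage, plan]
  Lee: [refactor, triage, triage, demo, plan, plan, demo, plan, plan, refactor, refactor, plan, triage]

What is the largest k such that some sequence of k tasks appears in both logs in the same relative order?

Match refactor [1,1], then triage [3,3], then demo [4,4], then plan [5,6], then demo [6,7], then refactor [8,11], then plan [10,12], then triage [12,13] — 8 tasks in the same relative order in both. The LCS DP gives dp[13][13] = 8, so this is optimal.

8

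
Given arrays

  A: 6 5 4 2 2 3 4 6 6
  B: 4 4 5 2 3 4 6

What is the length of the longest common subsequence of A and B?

Let dp[i][j] be the LCS length of the first i values of A and the first j values of B. dp[i][j] = dp[i-1][j-1]+1 when the i-th and j-th values match, else max(dp[i-1][j], dp[i][j-1]).
    ·  4  4  5  2  3  4  6
 ·  0  0  0  0  0  0  0  0
 6  0  0  0  0  0  0  0  1
 5  0  0  0  1  1  1  1  1
 4  0  1  1  1  1  1  2  2
 2  0  1  1  1  2  2  2  2
 2  0  1  1  1  2  2  2  2
 3  0  1  1  1  2  3  3  3
 4  0  1  2  2  2  3  4  4
 6  0  1  2  2  2  3  4  5
 6  0  1  2  2  2  3  4  5
dp[9][7] = 5. One LCS (by backtracking along matches): 5, 2, 3, 4, 6.

5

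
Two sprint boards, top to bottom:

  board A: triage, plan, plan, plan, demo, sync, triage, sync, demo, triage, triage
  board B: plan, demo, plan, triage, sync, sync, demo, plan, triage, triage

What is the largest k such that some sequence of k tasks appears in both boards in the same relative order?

One common subsequence of length 7: plan [2,1]; then plan [3,3]; then sync [6,5]; then sync [8,6]; then demo [9,7]; then triage [10,9]; then triage [11,10], and the DP table's final entry dp[11][10] is also 7, so no common subsequence is longer.

7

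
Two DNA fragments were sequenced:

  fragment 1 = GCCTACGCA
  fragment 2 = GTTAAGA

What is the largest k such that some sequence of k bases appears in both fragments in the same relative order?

Taking G at fragment 1[1]=fragment 2[1] → T at fragment 1[4]=fragment 2[3] → A at fragment 1[5]=fragment 2[5] → G at fragment 1[7]=fragment 2[6] → A at fragment 1[9]=fragment 2[7] gives a common subsequence of length 5, and the DP table's final entry dp[9][7] is also 5, so no common subsequence is longer.

5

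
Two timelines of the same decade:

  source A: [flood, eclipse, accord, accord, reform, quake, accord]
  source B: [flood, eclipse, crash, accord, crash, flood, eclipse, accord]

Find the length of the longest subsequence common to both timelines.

4

Pick flood (source A #1, source B #1), then eclipse (source A #2, source B #2), then accord (source A #3, source B #4), then accord (source A #7, source B #8); all 4 events appear in both, in order. dp[7][8] = 4 confirms this is the maximum.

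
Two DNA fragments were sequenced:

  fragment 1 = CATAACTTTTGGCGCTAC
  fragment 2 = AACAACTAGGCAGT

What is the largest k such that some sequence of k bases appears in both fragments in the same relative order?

10

Pick C (fragment 1 #1, fragment 2 #3), A (fragment 1 #4, fragment 2 #4), A (fragment 1 #5, fragment 2 #5), C (fragment 1 #6, fragment 2 #6), T (fragment 1 #7, fragment 2 #7), G (fragment 1 #11, fragment 2 #9), G (fragment 1 #12, fragment 2 #10), C (fragment 1 #13, fragment 2 #11), G (fragment 1 #14, fragment 2 #13), T (fragment 1 #16, fragment 2 #14); all 10 bases appear in both, in order. dp[18][14] = 10 confirms this is the maximum.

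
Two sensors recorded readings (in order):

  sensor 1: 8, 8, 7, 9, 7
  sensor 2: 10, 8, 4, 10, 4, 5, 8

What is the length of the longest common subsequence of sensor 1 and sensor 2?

Let dp[i][j] be the LCS length of the first i values of sensor 1 and the first j values of sensor 2. dp[i][j] = dp[i-1][j-1]+1 when the i-th and j-th values match, else max(dp[i-1][j], dp[i][j-1]).
    · 10  8  4 10  4  5  8
 ·  0  0  0  0  0  0  0  0
 8  0  0  1  1  1  1  1  1
 8  0  0  1  1  1  1  1  2
 7  0  0  1  1  1  1  1  2
 9  0  0  1  1  1  1  1  2
 7  0  0  1  1  1  1  1  2
dp[5][7] = 2. One LCS (by backtracking along matches): 8, 8.

2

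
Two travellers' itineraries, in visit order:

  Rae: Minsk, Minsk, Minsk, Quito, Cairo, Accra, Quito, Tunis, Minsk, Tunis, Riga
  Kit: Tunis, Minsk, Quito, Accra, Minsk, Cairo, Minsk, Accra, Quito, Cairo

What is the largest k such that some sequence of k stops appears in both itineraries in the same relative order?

5

Taking Minsk (Rae #1, Kit #2), Minsk (Rae #2, Kit #5), Minsk (Rae #3, Kit #7), Quito (Rae #4, Kit #9), Cairo (Rae #5, Kit #10) gives a common subsequence of length 5. The LCS DP gives dp[11][10] = 5, so this is optimal.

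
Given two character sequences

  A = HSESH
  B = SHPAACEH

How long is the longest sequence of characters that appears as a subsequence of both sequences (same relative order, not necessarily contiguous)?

Pick H at A[1]=B[2], E at A[3]=B[7], H at A[5]=B[8]; all 3 characters appear in both, in order, and the DP table's final entry dp[5][8] is also 3, so no common subsequence is longer.

3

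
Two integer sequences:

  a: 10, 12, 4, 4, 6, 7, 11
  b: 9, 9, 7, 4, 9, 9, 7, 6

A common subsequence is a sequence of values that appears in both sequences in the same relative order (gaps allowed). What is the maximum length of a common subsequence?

Let dp[i][j] be the LCS length of the first i values of a and the first j values of b. dp[i][j] = dp[i-1][j-1]+1 when the i-th and j-th values match, else max(dp[i-1][j], dp[i][j-1]).
    ·  9  9  7  4  9  9  7  6
 ·  0  0  0  0  0  0  0  0  0
10  0  0  0  0  0  0  0  0  0
12  0  0  0  0  0  0  0  0  0
 4  0  0  0  0  1  1  1  1  1
 4  0  0  0  0  1  1  1  1  1
 6  0  0  0  0  1  1  1  1  2
 7  0  0  0  1  1  1  1  2  2
11  0  0  0  1  1  1  1  2  2
dp[7][8] = 2. One LCS (by backtracking along matches): 4, 6.

2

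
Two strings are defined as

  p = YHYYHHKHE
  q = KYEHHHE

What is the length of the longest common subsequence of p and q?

Let dp[i][j] be the LCS length of the first i characters of p and the first j characters of q. dp[i][j] = dp[i-1][j-1]+1 when the i-th and j-th characters match, else max(dp[i-1][j], dp[i][j-1]).
    ·  K  Y  E  H  H  H  E
 ·  0  0  0  0  0  0  0  0
 Y  0  0  1  1  1  1  1  1
 H  0  0  1  1  2  2  2  2
 Y  0  0  1  1  2  2  2  2
 Y  0  0  1  1  2  2  2  2
 H  0  0  1  1  2  3  3  3
 H  0  0  1  1  2  3  4  4
 K  0  1  1  1  2  3  4  4
 H  0  1  1  1  2  3  4  4
 E  0  1  1  2  2  3  4  5
dp[9][7] = 5. One LCS (by backtracking along matches): YHHHE.

5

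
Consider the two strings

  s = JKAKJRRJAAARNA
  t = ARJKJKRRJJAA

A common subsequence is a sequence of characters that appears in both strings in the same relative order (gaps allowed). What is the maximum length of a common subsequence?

Taking J at s[1]=t[3]; then K at s[2]=t[4]; then K at s[4]=t[6]; then R at s[6]=t[7]; then R at s[7]=t[8]; then J at s[8]=t[10]; then A at s[11]=t[11]; then A at s[14]=t[12] gives a common subsequence of length 8. The LCS DP gives dp[14][12] = 8, so this is optimal.

8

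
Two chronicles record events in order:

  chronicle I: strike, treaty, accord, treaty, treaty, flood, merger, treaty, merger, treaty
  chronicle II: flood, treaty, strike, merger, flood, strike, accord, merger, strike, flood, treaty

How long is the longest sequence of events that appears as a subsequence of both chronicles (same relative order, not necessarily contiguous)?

Pick strike (chronicle I #1, chronicle II #6); then accord (chronicle I #3, chronicle II #7); then flood (chronicle I #6, chronicle II #10); then treaty (chronicle I #10, chronicle II #11); all 4 events appear in both, in order. The LCS DP gives dp[10][11] = 4, so this is optimal.

4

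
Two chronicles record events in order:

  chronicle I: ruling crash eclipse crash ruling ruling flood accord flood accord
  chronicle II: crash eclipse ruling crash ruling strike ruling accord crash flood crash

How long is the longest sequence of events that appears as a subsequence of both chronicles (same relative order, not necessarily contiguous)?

One common subsequence of length 7: crash at chronicle I[2]=chronicle II[1], eclipse at chronicle I[3]=chronicle II[2], crash at chronicle I[4]=chronicle II[4], ruling at chronicle I[5]=chronicle II[5], ruling at chronicle I[6]=chronicle II[7], accord at chronicle I[8]=chronicle II[8], flood at chronicle I[9]=chronicle II[10]. The LCS DP gives dp[10][11] = 7, so this is optimal.

7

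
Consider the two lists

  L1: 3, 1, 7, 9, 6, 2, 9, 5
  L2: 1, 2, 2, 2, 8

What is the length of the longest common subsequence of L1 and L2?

2

Pick 1 (L1 #2, L2 #1); then 2 (L1 #6, L2 #4); all 2 values appear in both, in order, and the DP table's final entry dp[8][5] is also 2, so no common subsequence is longer.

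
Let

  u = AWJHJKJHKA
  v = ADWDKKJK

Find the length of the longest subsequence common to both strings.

5

Pick A [1,1]; then W [2,3]; then K [6,6]; then J [7,7]; then K [9,8]; all 5 characters appear in both, in order, and the DP table's final entry dp[10][8] is also 5, so no common subsequence is longer.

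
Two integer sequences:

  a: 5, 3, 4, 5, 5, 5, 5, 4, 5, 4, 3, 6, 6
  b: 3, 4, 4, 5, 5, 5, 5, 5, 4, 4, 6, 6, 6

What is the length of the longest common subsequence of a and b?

Taking 3 (a #2, b #1), 4 (a #3, b #3), 5 (a #4, b #5), 5 (a #5, b #6), 5 (a #6, b #7), 5 (a #7, b #8), 4 (a #8, b #9), 4 (a #10, b #10), 6 (a #12, b #12), 6 (a #13, b #13) gives a common subsequence of length 10. Since dp[13][13] = 10, nothing longer is possible.

10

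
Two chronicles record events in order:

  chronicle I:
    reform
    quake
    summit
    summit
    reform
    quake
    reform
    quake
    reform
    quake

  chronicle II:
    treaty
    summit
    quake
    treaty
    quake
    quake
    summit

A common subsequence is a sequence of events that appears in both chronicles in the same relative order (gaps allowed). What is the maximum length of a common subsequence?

Taking summit [4,2], then quake [6,3], then quake [8,5], then quake [10,6] gives a common subsequence of length 4, and the DP table's final entry dp[10][7] is also 4, so no common subsequence is longer.

4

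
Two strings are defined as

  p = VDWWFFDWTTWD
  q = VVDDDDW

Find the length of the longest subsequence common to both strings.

4

Let dp[i][j] be the LCS length of the first i characters of p and the first j characters of q. dp[i][j] = dp[i-1][j-1]+1 when the i-th and j-th characters match, else max(dp[i-1][j], dp[i][j-1]).
    ·  V  V  D  D  D  D  W
 ·  0  0  0  0  0  0  0  0
 V  0  1  1  1  1  1  1  1
 D  0  1  1  2  2  2  2  2
 W  0  1  1  2  2  2  2  3
 W  0  1  1  2  2  2  2  3
 F  0  1  1  2  2  2  2  3
 F  0  1  1  2  2  2  2  3
 D  0  1  1  2  3  3  3  3
 W  0  1  1  2  3  3  3  4
 T  0  1  1  2  3  3  3  4
 T  0  1  1  2  3  3  3  4
 W  0  1  1  2  3  3  3  4
 D  0  1  1  2  3  4  4  4
dp[12][7] = 4. One LCS (by backtracking along matches): VDDW.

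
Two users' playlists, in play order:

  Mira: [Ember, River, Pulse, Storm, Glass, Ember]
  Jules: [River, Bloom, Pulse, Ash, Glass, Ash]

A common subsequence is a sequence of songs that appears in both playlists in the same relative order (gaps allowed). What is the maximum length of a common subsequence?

Match River at Mira[2]=Jules[1], then Pulse at Mira[3]=Jules[3], then Glass at Mira[5]=Jules[5] — 3 songs in the same relative order in both. dp[6][6] = 3 confirms this is the maximum.

3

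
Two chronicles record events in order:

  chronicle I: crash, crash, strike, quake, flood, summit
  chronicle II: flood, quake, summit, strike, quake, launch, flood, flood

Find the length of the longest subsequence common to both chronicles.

Match strike (chronicle I #3, chronicle II #4); then quake (chronicle I #4, chronicle II #5); then flood (chronicle I #5, chronicle II #8) — 3 events in the same relative order in both. The LCS DP gives dp[6][8] = 3, so this is optimal.

3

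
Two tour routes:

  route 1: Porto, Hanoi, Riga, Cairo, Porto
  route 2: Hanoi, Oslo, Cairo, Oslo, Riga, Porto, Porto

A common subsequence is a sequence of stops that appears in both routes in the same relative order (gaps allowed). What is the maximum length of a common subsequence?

One common subsequence of length 3: Hanoi [2,1]; then Riga [3,5]; then Porto [5,7]. Since dp[5][7] = 3, nothing longer is possible.

3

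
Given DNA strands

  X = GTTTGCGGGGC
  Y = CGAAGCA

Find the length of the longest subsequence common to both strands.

4

Let dp[i][j] be the LCS length of the first i bases of X and the first j bases of Y. dp[i][j] = dp[i-1][j-1]+1 when the i-th and j-th bases match, else max(dp[i-1][j], dp[i][j-1]).
    ·  C  G  A  A  G  C  A
 ·  0  0  0  0  0  0  0  0
 G  0  0  1  1  1  1  1  1
 T  0  0  1  1  1  1  1  1
 T  0  0  1  1  1  1  1  1
 T  0  0  1  1  1  1  1  1
 G  0  0  1  1  1  2  2  2
 C  0  1  1  1  1  2  3  3
 G  0  1  2  2  2  2  3  3
 G  0  1  2  2  2  3  3  3
 G  0  1  2  2  2  3  3  3
 G  0  1  2  2  2  3  3  3
 C  0  1  2  2  2  3  4  4
dp[11][7] = 4. One LCS (by backtracking along matches): CGGC.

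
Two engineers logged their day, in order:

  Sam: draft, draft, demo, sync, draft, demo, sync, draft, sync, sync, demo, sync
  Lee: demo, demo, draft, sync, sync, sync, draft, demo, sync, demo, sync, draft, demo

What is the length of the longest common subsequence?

Match draft at Sam[1]=Lee[3], then draft at Sam[2]=Lee[7], then demo at Sam[3]=Lee[8], then sync at Sam[4]=Lee[9], then demo at Sam[6]=Lee[10], then sync at Sam[7]=Lee[11], then draft at Sam[8]=Lee[12], then demo at Sam[11]=Lee[13] — 8 tasks in the same relative order in both. Since dp[12][13] = 8, nothing longer is possible.

8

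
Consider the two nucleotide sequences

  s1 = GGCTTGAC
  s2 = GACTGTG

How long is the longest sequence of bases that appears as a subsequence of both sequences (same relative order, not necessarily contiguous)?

Let dp[i][j] be the LCS length of the first i bases of s1 and the first j bases of s2. dp[i][j] = dp[i-1][j-1]+1 when the i-th and j-th bases match, else max(dp[i-1][j], dp[i][j-1]).
    ·  G  A  C  T  G  T  G
 ·  0  0  0  0  0  0  0  0
 G  0  1  1  1  1  1  1  1
 G  0  1  1  1  1  2  2  2
 C  0  1  1  2  2  2  2  2
 T  0  1  1  2  3  3  3  3
 T  0  1  1  2  3  3  4  4
 G  0  1  1  2  3  4  4  5
 A  0  1  2  2  3  4  4  5
 C  0  1  2  3  3  4  4  5
dp[8][7] = 5. One LCS (by backtracking along matches): GCTTG.

5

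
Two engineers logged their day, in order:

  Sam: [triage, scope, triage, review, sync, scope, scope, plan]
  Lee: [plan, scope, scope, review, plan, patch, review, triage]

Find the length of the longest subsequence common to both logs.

Match scope [2,3], then review [4,4], then plan [8,5] — 3 tasks in the same relative order in both, and the DP table's final entry dp[8][8] is also 3, so no common subsequence is longer.

3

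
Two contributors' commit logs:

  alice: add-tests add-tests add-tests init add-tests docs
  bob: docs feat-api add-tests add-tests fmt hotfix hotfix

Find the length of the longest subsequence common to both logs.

2

Pick add-tests (alice #1, bob #3) → add-tests (alice #2, bob #4); all 2 commits appear in both, in order. Since dp[6][7] = 2, nothing longer is possible.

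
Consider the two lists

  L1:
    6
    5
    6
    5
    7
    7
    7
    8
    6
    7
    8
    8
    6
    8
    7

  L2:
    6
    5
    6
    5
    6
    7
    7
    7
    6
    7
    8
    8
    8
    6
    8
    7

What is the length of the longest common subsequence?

Taking 6 [1,1] → 5 [2,2] → 6 [3,3] → 5 [4,4] → 7 [5,6] → 7 [6,7] → 7 [7,8] → 6 [9,9] → 7 [10,10] → 8 [11,12] → 8 [12,13] → 6 [13,14] → 8 [14,15] → 7 [15,16] gives a common subsequence of length 14. Since dp[15][16] = 14, nothing longer is possible.

14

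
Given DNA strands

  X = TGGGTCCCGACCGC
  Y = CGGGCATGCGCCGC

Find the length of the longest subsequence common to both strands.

10

Taking G (X #2, Y #2) → G (X #3, Y #3) → G (X #4, Y #4) → T (X #5, Y #7) → C (X #8, Y #9) → G (X #9, Y #10) → C (X #11, Y #11) → C (X #12, Y #12) → G (X #13, Y #13) → C (X #14, Y #14) gives a common subsequence of length 10. The LCS DP gives dp[14][14] = 10, so this is optimal.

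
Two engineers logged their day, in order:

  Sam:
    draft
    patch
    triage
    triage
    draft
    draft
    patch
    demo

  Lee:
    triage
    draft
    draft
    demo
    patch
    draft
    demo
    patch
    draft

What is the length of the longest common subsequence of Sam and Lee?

Pick triage at Sam[4]=Lee[1]; then draft at Sam[5]=Lee[2]; then draft at Sam[6]=Lee[3]; then patch at Sam[7]=Lee[5]; then demo at Sam[8]=Lee[7]; all 5 tasks appear in both, in order, and the DP table's final entry dp[8][9] is also 5, so no common subsequence is longer.

5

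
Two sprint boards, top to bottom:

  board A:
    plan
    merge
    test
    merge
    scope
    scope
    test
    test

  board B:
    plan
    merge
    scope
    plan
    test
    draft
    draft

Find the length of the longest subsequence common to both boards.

One common subsequence of length 4: plan [1,1], then merge [4,2], then scope [5,3], then test [7,5], and the DP table's final entry dp[8][7] is also 4, so no common subsequence is longer.

4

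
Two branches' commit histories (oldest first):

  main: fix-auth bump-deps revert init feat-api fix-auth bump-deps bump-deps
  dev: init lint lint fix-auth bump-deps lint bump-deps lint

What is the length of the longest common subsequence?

Match init (main #4, dev #1); then fix-auth (main #6, dev #4); then bump-deps (main #7, dev #5); then bump-deps (main #8, dev #7) — 4 commits in the same relative order in both. The LCS DP gives dp[8][8] = 4, so this is optimal.

4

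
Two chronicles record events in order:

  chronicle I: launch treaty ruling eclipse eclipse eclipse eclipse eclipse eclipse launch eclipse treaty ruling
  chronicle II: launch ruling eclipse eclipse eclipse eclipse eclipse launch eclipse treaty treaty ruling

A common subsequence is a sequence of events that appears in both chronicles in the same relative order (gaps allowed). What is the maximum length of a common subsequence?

11

Pick launch (chronicle I #1, chronicle II #1), then ruling (chronicle I #3, chronicle II #2), then eclipse (chronicle I #5, chronicle II #3), then eclipse (chronicle I #6, chronicle II #4), then eclipse (chronicle I #7, chronicle II #5), then eclipse (chronicle I #8, chronicle II #6), then eclipse (chronicle I #9, chronicle II #7), then launch (chronicle I #10, chronicle II #8), then eclipse (chronicle I #11, chronicle II #9), then treaty (chronicle I #12, chronicle II #11), then ruling (chronicle I #13, chronicle II #12); all 11 events appear in both, in order. Since dp[13][12] = 11, nothing longer is possible.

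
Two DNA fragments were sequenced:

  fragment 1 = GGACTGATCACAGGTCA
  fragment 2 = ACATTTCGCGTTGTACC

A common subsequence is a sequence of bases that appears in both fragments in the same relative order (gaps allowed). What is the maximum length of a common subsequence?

One common subsequence of length 10: A at fragment 1[3]=fragment 2[1]; then C at fragment 1[4]=fragment 2[2]; then T at fragment 1[5]=fragment 2[5]; then T at fragment 1[8]=fragment 2[6]; then C at fragment 1[9]=fragment 2[7]; then C at fragment 1[11]=fragment 2[9]; then G at fragment 1[13]=fragment 2[10]; then G at fragment 1[14]=fragment 2[13]; then T at fragment 1[15]=fragment 2[14]; then C at fragment 1[16]=fragment 2[17]. Since dp[17][17] = 10, nothing longer is possible.

10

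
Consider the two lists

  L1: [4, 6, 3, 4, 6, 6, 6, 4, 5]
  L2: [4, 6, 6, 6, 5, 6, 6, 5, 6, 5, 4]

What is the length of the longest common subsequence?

Let dp[i][j] be the LCS length of the first i values of L1 and the first j values of L2. dp[i][j] = dp[i-1][j-1]+1 when the i-th and j-th values match, else max(dp[i-1][j], dp[i][j-1]).
    ·  4  6  6  6  5  6  6  5  6  5  4
 ·  0  0  0  0  0  0  0  0  0  0  0  0
 4  0  1  1  1  1  1  1  1  1  1  1  1
 6  0  1  2  2  2  2  2  2  2  2  2  2
 3  0  1  2  2  2  2  2  2  2  2  2  2
 4  0  1  2  2  2  2  2  2  2  2  2  3
 6  0  1  2  3  3  3  3  3  3  3  3  3
 6  0  1  2  3  4  4  4  4  4  4  4  4
 6  0  1  2  3  4  4  5  5  5  5  5  5
 4  0  1  2  3  4  4  5  5  5  5  5  6
 5  0  1  2  3  4  5  5  5  6  6  6  6
dp[9][11] = 6. One LCS (by backtracking along matches): 4, 6, 6, 6, 6, 4.

6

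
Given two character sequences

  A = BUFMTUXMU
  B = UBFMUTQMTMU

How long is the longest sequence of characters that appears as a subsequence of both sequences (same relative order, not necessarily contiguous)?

6

Let dp[i][j] be the LCS length of the first i characters of A and the first j characters of B. dp[i][j] = dp[i-1][j-1]+1 when the i-th and j-th characters match, else max(dp[i-1][j], dp[i][j-1]).
    ·  U  B  F  M  U  T  Q  M  T  M  U
 ·  0  0  0  0  0  0  0  0  0  0  0  0
 B  0  0  1  1  1  1  1  1  1  1  1  1
 U  0  1  1  1  1  2  2  2  2  2  2  2
 F  0  1  1  2  2  2  2  2  2  2  2  2
 M  0  1  1  2  3  3  3  3  3  3  3  3
 T  0  1  1  2  3  3  4  4  4  4  4  4
 U  0  1  1  2  3  4  4  4  4  4  4  5
 X  0  1  1  2  3  4  4  4  4  4  4  5
 M  0  1  1  2  3  4  4  4  5  5  5  5
 U  0  1  1  2  3  4  4  4  5  5  5  6
dp[9][11] = 6. One LCS (by backtracking along matches): BUMTMU.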